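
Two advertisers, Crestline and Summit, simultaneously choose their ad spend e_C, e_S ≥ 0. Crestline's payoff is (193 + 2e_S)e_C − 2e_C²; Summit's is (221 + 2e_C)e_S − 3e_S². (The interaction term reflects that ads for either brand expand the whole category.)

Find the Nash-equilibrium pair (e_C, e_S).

Expanding Crestline's payoff: 193e_C + 2e_Se_C − 2e_C².
∂π/∂e_C = 193 + 2e_S − 4e_C = 0, so e_C = 48.25 + 0.5e_S.
Likewise for Summit: e_S = 221/6 + (1/3)e_C.
Plugging e_S into Crestline's best response: e_C = 48.25 + 0.5(221/6 + (1/3)e_C) ⇒ (5/6)e_C = 200/3, so e_C = 80.
Then e_S = 221/6 + (1/3)·80 = 63.5.

80, 63.5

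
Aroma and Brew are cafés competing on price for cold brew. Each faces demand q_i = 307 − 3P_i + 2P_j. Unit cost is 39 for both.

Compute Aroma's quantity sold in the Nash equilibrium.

201

Aroma's profit: π = (P_{Aroma} − 39)(307 − 3P_{Aroma} + 2P_{Brew}).
∂π/∂P_{Aroma} = 424 − 6P_{Aroma} + 2P_{Brew} = 0 ⇒ P_{Aroma} = 212/3 + (1/3)P_{Brew}.
Setting P_{Aroma} = P_{Brew} in the reaction function: P_{Aroma} = 212/3 + (1/3)P_{Aroma}, so P_{Aroma} = (212/3) / (2/3) = 106.
q_{Aroma} = 307 − 3·106 + 2·106 = 201.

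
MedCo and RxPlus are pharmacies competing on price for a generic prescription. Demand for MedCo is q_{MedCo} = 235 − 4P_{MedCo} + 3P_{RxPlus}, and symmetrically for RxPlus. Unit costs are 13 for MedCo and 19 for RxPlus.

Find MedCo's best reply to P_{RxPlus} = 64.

59.875

MedCo's profit: π = (P_{MedCo} − 13)(235 − 4P_{MedCo} + 3P_{RxPlus}).
∂π/∂P_{MedCo} = 287 − 8P_{MedCo} + 3P_{RxPlus} = 0 ⇒ P_{MedCo} = 35.875 + 0.375P_{RxPlus}.
At P_{RxPlus} = 64: P_{MedCo} = 35.875 + 0.375·64 = 59.875.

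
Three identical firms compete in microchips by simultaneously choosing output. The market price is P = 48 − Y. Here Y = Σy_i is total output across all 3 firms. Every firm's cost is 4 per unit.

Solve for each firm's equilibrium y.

A representative firm's profit is π_i = y_i(48 − Y) − 4y_i, with Y = y_i + Σ_{j≠i} y_j.
First-order condition: 44 − 2y_i − Σ_{j≠i} y_j = 0.
Imposing symmetry (y_j = y for all j) turns Σ_{j≠i} y_j into 2y, so 44 = 4y and y = 11.

11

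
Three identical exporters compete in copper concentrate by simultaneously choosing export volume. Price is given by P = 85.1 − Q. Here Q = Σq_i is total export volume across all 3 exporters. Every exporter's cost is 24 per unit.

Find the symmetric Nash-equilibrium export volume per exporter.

A representative exporter's profit is π_i = q_i(85.1 − Q) − 24q_i, with Q = q_i + Σ_{j≠i} q_j.
First-order condition: 61.1 − 2q_i − Σ_{j≠i} q_j = 0.
Imposing symmetry (q_j = q for all j) turns Σ_{j≠i} q_j into 2q, so 61.1 = 4q and q = 15.275.

15.275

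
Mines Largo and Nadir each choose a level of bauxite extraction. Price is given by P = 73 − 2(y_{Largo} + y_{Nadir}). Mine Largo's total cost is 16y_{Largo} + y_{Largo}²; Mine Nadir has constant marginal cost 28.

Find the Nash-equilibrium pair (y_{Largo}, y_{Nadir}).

6.9, 7.8

Mine Largo's profit: π = y_{Largo}(73 − 2(y_{Largo} + y_{Nadir})) − 16y_{Largo} − y_{Largo}².
∂π/∂y_{Largo} = 57 − 6y_{Largo} − 2y_{Nadir} = 0, so y_{Largo} = 9.5 − (1/3)y_{Nadir}.
For Nadir: ∂π/∂y_{Nadir} = 45 − 4y_{Nadir} − 2y_{Largo} = 0 ⇒ y_{Nadir} = 11.25 − 0.5y_{Largo}.
Substituting the second reaction function into the first: y_{Largo} = 9.5 − (1/3)(11.25 − 0.5y_{Largo}), which gives (5/6)y_{Largo} = 5.75 ⇒ y_{Largo} = 6.9.
Then y_{Nadir} = 11.25 − 0.5·6.9 = 7.8.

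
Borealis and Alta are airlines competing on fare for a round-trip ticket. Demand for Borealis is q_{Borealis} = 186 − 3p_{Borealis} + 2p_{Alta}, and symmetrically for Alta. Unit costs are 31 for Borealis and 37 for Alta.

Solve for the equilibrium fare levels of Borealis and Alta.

Borealis's profit: π = (p_{Borealis} − 31)(186 − 3p_{Borealis} + 2p_{Alta}).
∂π/∂p_{Borealis} = 279 − 6p_{Borealis} + 2p_{Alta} = 0 ⇒ p_{Borealis} = 46.5 + (1/3)p_{Alta}.
Similarly p_{Alta} = 49.5 + (1/3)p_{Borealis}.
Plugging p_{Alta} into Borealis's best response: p_{Borealis} = 46.5 + (1/3)(49.5 + (1/3)p_{Borealis}) ⇒ (8/9)p_{Borealis} = 63, so p_{Borealis} = 70.875.
Then p_{Alta} = 49.5 + (1/3)·70.875 = 73.125.

70.875, 73.125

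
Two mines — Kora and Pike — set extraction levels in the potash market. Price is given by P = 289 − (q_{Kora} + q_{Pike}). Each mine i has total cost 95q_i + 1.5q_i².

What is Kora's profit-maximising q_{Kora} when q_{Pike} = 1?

38.6

Mine Kora's profit: π = q_{Kora}(289 − (q_{Kora} + q_{Pike})) − 95q_{Kora} − 1.5q_{Kora}².
∂π/∂q_{Kora} = 194 − 5q_{Kora} − q_{Pike} = 0, so q_{Kora} = 38.8 − 0.2q_{Pike}.
At q_{Pike} = 1: q_{Kora} = 38.8 − 0.2·1 = 38.6.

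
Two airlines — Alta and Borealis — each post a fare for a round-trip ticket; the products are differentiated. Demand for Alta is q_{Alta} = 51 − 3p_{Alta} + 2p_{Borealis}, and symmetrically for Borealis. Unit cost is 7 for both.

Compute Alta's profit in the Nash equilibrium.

Alta's profit: π = (p_{Alta} − 7)(51 − 3p_{Alta} + 2p_{Borealis}).
∂π/∂p_{Alta} = 72 − 6p_{Alta} + 2p_{Borealis} = 0 ⇒ p_{Alta} = 12 + (1/3)p_{Borealis}.
By symmetry p_{Borealis} = p_{Alta}; substituting into the reaction function, (2/3)p_{Alta} = 12 and p_{Alta} = 18.
q_{Alta} = 51 − 3·18 + 2·18 = 33.
Profit = (18 − 7)·33 = 363.

363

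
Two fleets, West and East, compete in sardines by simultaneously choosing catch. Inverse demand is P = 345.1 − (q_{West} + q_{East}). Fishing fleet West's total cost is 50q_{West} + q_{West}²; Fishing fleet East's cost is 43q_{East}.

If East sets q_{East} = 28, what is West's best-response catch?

66.775

Fishing fleet West's profit: π = q_{West}(345.1 − (q_{West} + q_{East})) − 50q_{West} − q_{West}².
∂π/∂q_{West} = 295.1 − 4q_{West} − q_{East} = 0, so q_{West} = 73.775 − 0.25q_{East}.
At q_{East} = 28: q_{West} = 73.775 − 0.25·28 = 66.775.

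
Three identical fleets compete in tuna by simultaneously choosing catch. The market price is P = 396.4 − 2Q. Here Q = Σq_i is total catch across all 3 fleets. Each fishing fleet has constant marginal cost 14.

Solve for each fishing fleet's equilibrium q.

47.8

A representative fishing fleet's profit is π_i = q_i(396.4 − 2Q) − 14q_i, with Q = q_i + Σ_{j≠i} q_j.
First-order condition: 382.4 − 4q_i − 2Σ_{j≠i} q_j = 0.
In a symmetric equilibrium every fishing fleet chooses the same q, so Σ_{j≠i} q_j = 2q. The condition becomes 382.4 − 8q = 0, giving q = 382.4/8 = 47.8.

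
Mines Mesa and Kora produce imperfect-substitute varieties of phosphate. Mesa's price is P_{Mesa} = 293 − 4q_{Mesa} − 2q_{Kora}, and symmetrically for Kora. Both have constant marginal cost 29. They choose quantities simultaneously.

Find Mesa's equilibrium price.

134.6

Mine Mesa's profit: π = q_{Mesa}(293 − 4q_{Mesa} − 2q_{Kora}) − 29q_{Mesa}.
∂π/∂q_{Mesa} = 264 − 8q_{Mesa} − 2q_{Kora} = 0 ⇒ q_{Mesa} = 33 − 0.25q_{Kora}.
Setting q_{Mesa} = q_{Kora} in the reaction function: q_{Mesa} = 33 − 0.25q_{Mesa}, so q_{Mesa} = 33 / 1.25 = 26.4.
P_{Mesa} = 293 − 4·26.4 − 2·26.4 = 134.6.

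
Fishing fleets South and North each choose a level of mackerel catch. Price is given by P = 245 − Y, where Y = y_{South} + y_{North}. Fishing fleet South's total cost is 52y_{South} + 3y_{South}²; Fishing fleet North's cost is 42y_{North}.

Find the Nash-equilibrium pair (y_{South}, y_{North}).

Fishing fleet South's profit: π = y_{South}(245 − (y_{South} + y_{North})) − 52y_{South} − 3y_{South}².
∂π/∂y_{South} = 193 − 8y_{South} − y_{North} = 0, so y_{South} = 24.125 − 0.125y_{North}.
For North: ∂π/∂y_{North} = 203 − 2y_{North} − y_{South} = 0 ⇒ y_{North} = 101.5 − 0.5y_{South}.
Substituting the second reaction function into the first: y_{South} = 24.125 − 0.125(101.5 − 0.5y_{South}), which gives 0.9375y_{South} = 11.4375 ⇒ y_{South} = 12.2.
Then y_{North} = 101.5 − 0.5·12.2 = 95.4.

12.2, 95.4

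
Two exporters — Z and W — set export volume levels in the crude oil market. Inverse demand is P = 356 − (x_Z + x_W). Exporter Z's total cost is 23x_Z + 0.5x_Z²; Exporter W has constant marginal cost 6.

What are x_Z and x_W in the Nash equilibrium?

63.2, 143.4

Exporter Z's profit: π = x_Z(356 − (x_Z + x_W)) − 23x_Z − 0.5x_Z².
∂π/∂x_Z = 333 − 3x_Z − x_W = 0, so x_Z = 111 − (1/3)x_W.
For W: ∂π/∂x_W = 350 − 2x_W − x_Z = 0 ⇒ x_W = 175 − 0.5x_Z.
Plugging x_W into Z's best response: x_Z = 111 − (1/3)(175 − 0.5x_Z) ⇒ (5/6)x_Z = 158/3, so x_Z = 63.2.
Then x_W = 175 − 0.5·63.2 = 143.4.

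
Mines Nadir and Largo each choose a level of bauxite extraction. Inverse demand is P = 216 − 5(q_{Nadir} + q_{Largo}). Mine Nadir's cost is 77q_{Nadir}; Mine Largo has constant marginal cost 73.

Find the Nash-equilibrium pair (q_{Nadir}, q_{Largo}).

Mine Nadir's profit: π = q_{Nadir}(216 − 5(q_{Nadir} + q_{Largo})) − 77q_{Nadir}.
∂π/∂q_{Nadir} = 139 − 10q_{Nadir} − 5q_{Largo} = 0, so q_{Nadir} = 13.9 − 0.5q_{Largo}.
By the same steps for Largo: q_{Largo} = 14.3 − 0.5q_{Nadir}.
Plugging q_{Largo} into Nadir's best response: q_{Nadir} = 13.9 − 0.5(14.3 − 0.5q_{Nadir}) ⇒ 0.75q_{Nadir} = 6.75, so q_{Nadir} = 9.
Then q_{Largo} = 14.3 − 0.5·9 = 9.8.

9, 9.8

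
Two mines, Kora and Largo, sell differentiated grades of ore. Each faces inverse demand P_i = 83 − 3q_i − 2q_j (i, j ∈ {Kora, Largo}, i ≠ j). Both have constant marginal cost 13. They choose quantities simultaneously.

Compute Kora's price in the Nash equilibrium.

Mine Kora's profit: π = q_{Kora}(83 − 3q_{Kora} − 2q_{Largo}) − 13q_{Kora}.
∂π/∂q_{Kora} = 70 − 6q_{Kora} − 2q_{Largo} = 0 ⇒ q_{Kora} = 35/3 − (1/3)q_{Largo}.
Setting q_{Kora} = q_{Largo} in the reaction function: q_{Kora} = 35/3 − (1/3)q_{Kora}, so q_{Kora} = (35/3) / (4/3) = 8.75.
P_{Kora} = 83 − 3·8.75 − 2·8.75 = 39.25.

39.25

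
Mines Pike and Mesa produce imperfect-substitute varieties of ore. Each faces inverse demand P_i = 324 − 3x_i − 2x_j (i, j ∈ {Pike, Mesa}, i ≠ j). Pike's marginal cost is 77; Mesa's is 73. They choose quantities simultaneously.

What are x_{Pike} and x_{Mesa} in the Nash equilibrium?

Mine Pike's profit: π = x_{Pike}(324 − 3x_{Pike} − 2x_{Mesa}) − 77x_{Pike}.
∂π/∂x_{Pike} = 247 − 6x_{Pike} − 2x_{Mesa} = 0 ⇒ x_{Pike} = 247/6 − (1/3)x_{Mesa}.
Similarly x_{Mesa} = 251/6 − (1/3)x_{Pike}.
Plugging x_{Mesa} into Pike's best response: x_{Pike} = 247/6 − (1/3)(251/6 − (1/3)x_{Pike}) ⇒ (8/9)x_{Pike} = 245/9, so x_{Pike} = 30.625.
Then x_{Mesa} = 251/6 − (1/3)·30.625 = 31.625.

30.625, 31.625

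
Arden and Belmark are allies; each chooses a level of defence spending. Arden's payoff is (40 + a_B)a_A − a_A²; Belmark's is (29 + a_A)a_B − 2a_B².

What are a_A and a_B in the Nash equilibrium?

27, 14

Expanding Arden's payoff: 40a_A + a_Ba_A − a_A².
∂π/∂a_A = 40 + a_B − 2a_A = 0, so a_A = 20 + 0.5a_B.
Likewise for Belmark: a_B = 7.25 + 0.25a_A.
Solving the two reaction functions simultaneously: (1 − (0.5)(0.25))a_A = 20 + 0.5·7.25, so 0.875a_A = 23.625 and a_A = 27.
Then a_B = 7.25 + 0.25·27 = 14.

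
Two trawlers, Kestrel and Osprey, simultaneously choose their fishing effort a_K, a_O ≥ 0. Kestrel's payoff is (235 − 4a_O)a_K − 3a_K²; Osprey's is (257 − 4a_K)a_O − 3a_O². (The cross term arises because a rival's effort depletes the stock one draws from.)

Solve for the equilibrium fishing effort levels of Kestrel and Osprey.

Expanding Kestrel's payoff: 235a_K − 4a_Oa_K − 3a_K².
∂π/∂a_K = 235 − 4a_O − 6a_K = 0, so a_K = 235/6 − (2/3)a_O.
Likewise for Osprey: a_O = 257/6 − (2/3)a_K.
Solving the two reaction functions simultaneously: (1 − (−2/3)(−2/3))a_K = 235/6 − (2/3)·(257/6), so (5/9)a_K = 191/18 and a_K = 19.1.
Then a_O = 257/6 − (2/3)·19.1 = 30.1.

19.1, 30.1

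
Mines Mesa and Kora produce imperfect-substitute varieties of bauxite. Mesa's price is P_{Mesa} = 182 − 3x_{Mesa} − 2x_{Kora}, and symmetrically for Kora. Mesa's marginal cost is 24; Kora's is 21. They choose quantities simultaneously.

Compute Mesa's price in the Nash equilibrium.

Mine Mesa's profit: π = x_{Mesa}(182 − 3x_{Mesa} − 2x_{Kora}) − 24x_{Mesa}.
∂π/∂x_{Mesa} = 158 − 6x_{Mesa} − 2x_{Kora} = 0 ⇒ x_{Mesa} = 79/3 − (1/3)x_{Kora}.
Similarly x_{Kora} = 161/6 − (1/3)x_{Mesa}.
Solving the two reaction functions simultaneously: (1 − (−1/3)(−1/3))x_{Mesa} = 79/3 − (1/3)·(161/6), so (8/9)x_{Mesa} = 313/18 and x_{Mesa} = 19.5625.
Then x_{Kora} = 161/6 − (1/3)·19.5625 = 20.3125.
P_{Mesa} = 182 − 3·19.5625 − 2·20.3125 = 82.6875.

82.6875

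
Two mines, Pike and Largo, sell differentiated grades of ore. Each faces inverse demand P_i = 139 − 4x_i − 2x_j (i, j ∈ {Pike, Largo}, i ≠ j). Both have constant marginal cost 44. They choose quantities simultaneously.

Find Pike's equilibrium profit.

Mine Pike's profit: π = x_{Pike}(139 − 4x_{Pike} − 2x_{Largo}) − 44x_{Pike}.
∂π/∂x_{Pike} = 95 − 8x_{Pike} − 2x_{Largo} = 0 ⇒ x_{Pike} = 11.875 − 0.25x_{Largo}.
The game is symmetric, so in equilibrium x_{Largo} = x_{Pike}: the reaction function gives 1.25x_{Pike} = 11.875, hence x_{Pike} = 9.5.
P_{Pike} = 139 − 4·9.5 − 2·9.5 = 82.
Profit = (82 − 44)·9.5 = 361.

361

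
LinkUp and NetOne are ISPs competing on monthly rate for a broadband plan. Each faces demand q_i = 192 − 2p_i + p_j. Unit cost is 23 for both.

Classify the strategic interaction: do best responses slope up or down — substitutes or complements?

strategic complements

LinkUp's profit: π = (p_{LinkUp} − 23)(192 − 2p_{LinkUp} + p_{NetOne}).
∂π/∂p_{LinkUp} = 238 − 4p_{LinkUp} + p_{NetOne} = 0 ⇒ p_{LinkUp} = 59.5 + 0.25p_{NetOne}.
The best-response slope dp_{LinkUp}/dp_{NetOne} = 0.25 > 0: the reaction function is upward-sloping, so the choices are strategic complements.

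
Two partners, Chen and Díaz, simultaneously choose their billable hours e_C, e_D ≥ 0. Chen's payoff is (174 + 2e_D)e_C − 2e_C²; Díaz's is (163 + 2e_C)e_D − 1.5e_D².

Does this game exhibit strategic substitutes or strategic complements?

Expanding Chen's payoff: 174e_C + 2e_De_C − 2e_C².
∂π/∂e_C = 174 + 2e_D − 4e_C = 0, so e_C = 43.5 + 0.5e_D.
The best-response slope de_C/de_D = 0.5 > 0: the reaction function is upward-sloping, so the choices are strategic complements.

strategic complements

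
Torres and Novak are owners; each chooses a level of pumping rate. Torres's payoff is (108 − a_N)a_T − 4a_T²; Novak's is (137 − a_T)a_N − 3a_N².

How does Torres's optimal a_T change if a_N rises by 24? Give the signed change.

Expanding Torres's payoff: 108a_T − a_Na_T − 4a_T².
∂π/∂a_T = 108 − a_N − 8a_T = 0, so a_T = 13.5 − 0.125a_N.
The reaction-function slope is −0.125, so a 24-unit rise in a_N moves a_T by −0.125 × 24 = −3. Torres's best response falls — the actions are strategic substitutes.

-3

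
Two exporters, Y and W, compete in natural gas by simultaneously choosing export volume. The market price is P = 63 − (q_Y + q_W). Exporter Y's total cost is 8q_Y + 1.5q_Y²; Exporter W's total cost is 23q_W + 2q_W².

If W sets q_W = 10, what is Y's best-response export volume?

Exporter Y's profit: π = q_Y(63 − (q_Y + q_W)) − 8q_Y − 1.5q_Y².
∂π/∂q_Y = 55 − 5q_Y − q_W = 0, so q_Y = 11 − 0.2q_W.
At q_W = 10: q_Y = 11 − 0.2·10 = 9.

9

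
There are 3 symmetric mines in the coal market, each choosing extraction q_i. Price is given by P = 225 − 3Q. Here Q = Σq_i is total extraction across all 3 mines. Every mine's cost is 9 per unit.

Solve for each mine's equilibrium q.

A representative mine's profit is π_i = q_i(225 − 3Q) − 9q_i, with Q = q_i + Σ_{j≠i} q_j.
First-order condition: 216 − 6q_i − 3Σ_{j≠i} q_j = 0.
With identical mines, set every q_j = q: then 216 − 6q − 6q = 0, i.e. q = 216/12 = 18.

18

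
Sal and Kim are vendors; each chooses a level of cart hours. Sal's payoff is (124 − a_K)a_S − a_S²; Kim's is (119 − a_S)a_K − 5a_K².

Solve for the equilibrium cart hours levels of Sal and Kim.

Expanding Sal's payoff: 124a_S − a_Ka_S − a_S².
∂π/∂a_S = 124 − a_K − 2a_S = 0, so a_S = 62 − 0.5a_K.
Likewise for Kim: a_K = 11.9 − 0.1a_S.
Substituting the second reaction function into the first: a_S = 62 − 0.5(11.9 − 0.1a_S), which gives 0.95a_S = 56.05 ⇒ a_S = 59.
Then a_K = 11.9 − 0.1·59 = 6.

59, 6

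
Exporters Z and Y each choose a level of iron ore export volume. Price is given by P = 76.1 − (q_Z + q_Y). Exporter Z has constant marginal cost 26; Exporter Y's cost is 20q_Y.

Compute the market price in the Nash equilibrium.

40.7

Exporter Z's profit: π = q_Z(76.1 − (q_Z + q_Y)) − 26q_Z.
∂π/∂q_Z = 50.1 − 2q_Z − q_Y = 0, so q_Z = 25.05 − 0.5q_Y.
By the same steps for Y: q_Y = 28.05 − 0.5q_Z.
Plugging q_Y into Z's best response: q_Z = 25.05 − 0.5(28.05 − 0.5q_Z) ⇒ 0.75q_Z = 11.025, so q_Z = 14.7.
Then q_Y = 28.05 − 0.5·14.7 = 20.7.
Equilibrium price: P = 76.1 − 35.4 = 40.7.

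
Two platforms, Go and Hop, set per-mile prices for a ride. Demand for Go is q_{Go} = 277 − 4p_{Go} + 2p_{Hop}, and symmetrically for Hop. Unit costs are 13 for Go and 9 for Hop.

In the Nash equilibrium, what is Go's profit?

6822.76

Go's profit: π = (p_{Go} − 13)(277 − 4p_{Go} + 2p_{Hop}).
∂π/∂p_{Go} = 329 − 8p_{Go} + 2p_{Hop} = 0 ⇒ p_{Go} = 41.125 + 0.25p_{Hop}.
Similarly p_{Hop} = 39.125 + 0.25p_{Go}.
Substituting the second reaction function into the first: p_{Go} = 41.125 + 0.25(39.125 + 0.25p_{Go}), which gives 0.9375p_{Go} = 1629/32 ⇒ p_{Go} = 54.3.
Then p_{Hop} = 39.125 + 0.25·54.3 = 52.7.
q_{Go} = 277 − 4·54.3 + 2·52.7 = 165.2.
Profit = (54.3 − 13)·165.2 = 6822.76.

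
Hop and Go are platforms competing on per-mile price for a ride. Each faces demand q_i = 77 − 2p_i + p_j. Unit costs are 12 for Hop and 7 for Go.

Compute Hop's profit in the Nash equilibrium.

882

Hop's profit: π = (p_{Hop} − 12)(77 − 2p_{Hop} + p_{Go}).
∂π/∂p_{Hop} = 101 − 4p_{Hop} + p_{Go} = 0 ⇒ p_{Hop} = 25.25 + 0.25p_{Go}.
Similarly p_{Go} = 22.75 + 0.25p_{Hop}.
Solving the two reaction functions simultaneously: (1 − (0.25)(0.25))p_{Hop} = 25.25 + 0.25·22.75, so 0.9375p_{Hop} = 30.9375 and p_{Hop} = 33.
Then p_{Go} = 22.75 + 0.25·33 = 31.
q_{Hop} = 77 − 2·33 + 31 = 42.
Profit = (33 − 12)·42 = 882.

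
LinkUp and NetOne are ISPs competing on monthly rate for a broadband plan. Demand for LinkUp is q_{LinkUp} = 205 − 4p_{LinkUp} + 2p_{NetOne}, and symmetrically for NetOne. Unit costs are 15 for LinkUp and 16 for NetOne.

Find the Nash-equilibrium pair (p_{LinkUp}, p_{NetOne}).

LinkUp's profit: π = (p_{LinkUp} − 15)(205 − 4p_{LinkUp} + 2p_{NetOne}).
∂π/∂p_{LinkUp} = 265 − 8p_{LinkUp} + 2p_{NetOne} = 0 ⇒ p_{LinkUp} = 33.125 + 0.25p_{NetOne}.
Similarly p_{NetOne} = 33.625 + 0.25p_{LinkUp}.
Solving the two reaction functions simultaneously: (1 − (0.25)(0.25))p_{LinkUp} = 33.125 + 0.25·33.625, so 0.9375p_{LinkUp} = 1329/32 and p_{LinkUp} = 44.3.
Then p_{NetOne} = 33.625 + 0.25·44.3 = 44.7.

44.3, 44.7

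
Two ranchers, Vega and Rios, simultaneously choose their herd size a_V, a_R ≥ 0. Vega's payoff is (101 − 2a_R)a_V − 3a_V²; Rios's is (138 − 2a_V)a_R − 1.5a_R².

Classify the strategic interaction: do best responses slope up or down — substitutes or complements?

Expanding Vega's payoff: 101a_V − 2a_Ra_V − 3a_V².
∂π/∂a_V = 101 − 2a_R − 6a_V = 0, so a_V = 101/6 − (1/3)a_R.
The best-response slope da_V/da_R = −1/3 < 0: the reaction function is downward-sloping, so the choices are strategic substitutes.

strategic substitutes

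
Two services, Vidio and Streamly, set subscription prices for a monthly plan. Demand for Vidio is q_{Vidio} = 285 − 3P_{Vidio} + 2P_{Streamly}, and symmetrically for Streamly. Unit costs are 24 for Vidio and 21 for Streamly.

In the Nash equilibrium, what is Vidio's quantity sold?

Vidio's profit: π = (P_{Vidio} − 24)(285 − 3P_{Vidio} + 2P_{Streamly}).
∂π/∂P_{Vidio} = 357 − 6P_{Vidio} + 2P_{Streamly} = 0 ⇒ P_{Vidio} = 59.5 + (1/3)P_{Streamly}.
Similarly P_{Streamly} = 58 + (1/3)P_{Vidio}.
Substituting the second reaction function into the first: P_{Vidio} = 59.5 + (1/3)(58 + (1/3)P_{Vidio}), which gives (8/9)P_{Vidio} = 473/6 ⇒ P_{Vidio} = 88.6875.
Then P_{Streamly} = 58 + (1/3)·88.6875 = 87.5625.
q_{Vidio} = 285 − 3·88.6875 + 2·87.5625 = 194.0625.

194.0625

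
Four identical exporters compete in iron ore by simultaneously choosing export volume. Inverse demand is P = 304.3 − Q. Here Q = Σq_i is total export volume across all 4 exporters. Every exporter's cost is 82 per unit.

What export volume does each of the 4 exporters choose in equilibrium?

A representative exporter's profit is π_i = q_i(304.3 − Q) − 82q_i, with Q = q_i + Σ_{j≠i} q_j.
First-order condition: 222.3 − 2q_i − Σ_{j≠i} q_j = 0.
In a symmetric equilibrium every exporter chooses the same q, so Σ_{j≠i} q_j = 3q. The condition becomes 222.3 − 5q = 0, giving q = 222.3/5 = 44.46.

44.46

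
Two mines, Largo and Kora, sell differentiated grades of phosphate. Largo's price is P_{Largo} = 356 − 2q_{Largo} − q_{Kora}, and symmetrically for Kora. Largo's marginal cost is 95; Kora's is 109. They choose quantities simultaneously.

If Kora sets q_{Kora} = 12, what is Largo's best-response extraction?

Mine Largo's profit: π = q_{Largo}(356 − 2q_{Largo} − q_{Kora}) − 95q_{Largo}.
∂π/∂q_{Largo} = 261 − 4q_{Largo} − q_{Kora} = 0 ⇒ q_{Largo} = 65.25 − 0.25q_{Kora}.
At q_{Kora} = 12: q_{Largo} = 65.25 − 0.25·12 = 62.25.

62.25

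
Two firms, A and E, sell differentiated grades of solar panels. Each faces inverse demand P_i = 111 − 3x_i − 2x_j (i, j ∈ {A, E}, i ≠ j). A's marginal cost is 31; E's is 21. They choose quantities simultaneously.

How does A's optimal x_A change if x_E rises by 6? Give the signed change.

-2

Firm A's profit: π = x_A(111 − 3x_A − 2x_E) − 31x_A.
∂π/∂x_A = 80 − 6x_A − 2x_E = 0 ⇒ x_A = 40/3 − (1/3)x_E.
The reaction-function slope is −1/3, so a 6-unit rise in x_E moves x_A by −1/3 × 6 = −2. A's best response falls — the actions are strategic substitutes.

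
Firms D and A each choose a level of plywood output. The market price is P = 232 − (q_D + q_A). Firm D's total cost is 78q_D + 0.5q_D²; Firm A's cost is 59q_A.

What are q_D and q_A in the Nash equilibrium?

27, 73

Firm D's profit: π = q_D(232 − (q_D + q_A)) − 78q_D − 0.5q_D².
∂π/∂q_D = 154 − 3q_D − q_A = 0, so q_D = 154/3 − (1/3)q_A.
For A: ∂π/∂q_A = 173 − 2q_A − q_D = 0 ⇒ q_A = 86.5 − 0.5q_D.
Solving the two reaction functions simultaneously: (1 − (−1/3)(−0.5))q_D = 154/3 − (1/3)·86.5, so (5/6)q_D = 22.5 and q_D = 27.
Then q_A = 86.5 − 0.5·27 = 73.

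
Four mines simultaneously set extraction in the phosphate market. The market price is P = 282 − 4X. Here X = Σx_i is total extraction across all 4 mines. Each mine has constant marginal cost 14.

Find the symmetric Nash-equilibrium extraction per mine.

A representative mine's profit is π_i = x_i(282 − 4X) − 14x_i, with X = x_i + Σ_{j≠i} x_j.
First-order condition: 268 − 8x_i − 4Σ_{j≠i} x_j = 0.
Imposing symmetry (x_j = x for all j) turns Σ_{j≠i} x_j into 3x, so 268 = 20x and x = 13.4.

13.4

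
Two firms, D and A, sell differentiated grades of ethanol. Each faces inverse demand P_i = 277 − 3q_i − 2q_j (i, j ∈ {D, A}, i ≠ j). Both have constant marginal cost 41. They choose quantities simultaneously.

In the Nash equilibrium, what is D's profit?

2610.75

Firm D's profit: π = q_D(277 − 3q_D − 2q_A) − 41q_D.
∂π/∂q_D = 236 − 6q_D − 2q_A = 0 ⇒ q_D = 118/3 − (1/3)q_A.
By symmetry q_A = q_D; substituting into the reaction function, (4/3)q_D = 118/3 and q_D = 29.5.
P_D = 277 − 3·29.5 − 2·29.5 = 129.5.
Profit = (129.5 − 41)·29.5 = 2610.75.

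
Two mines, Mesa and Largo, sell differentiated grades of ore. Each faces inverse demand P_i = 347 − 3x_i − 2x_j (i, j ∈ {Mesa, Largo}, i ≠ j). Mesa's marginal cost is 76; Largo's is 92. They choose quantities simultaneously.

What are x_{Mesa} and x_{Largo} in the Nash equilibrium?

Mine Mesa's profit: π = x_{Mesa}(347 − 3x_{Mesa} − 2x_{Largo}) − 76x_{Mesa}.
∂π/∂x_{Mesa} = 271 − 6x_{Mesa} − 2x_{Largo} = 0 ⇒ x_{Mesa} = 271/6 − (1/3)x_{Largo}.
Similarly x_{Largo} = 42.5 − (1/3)x_{Mesa}.
Solving the two reaction functions simultaneously: (1 − (−1/3)(−1/3))x_{Mesa} = 271/6 − (1/3)·42.5, so (8/9)x_{Mesa} = 31 and x_{Mesa} = 34.875.
Then x_{Largo} = 42.5 − (1/3)·34.875 = 30.875.

34.875, 30.875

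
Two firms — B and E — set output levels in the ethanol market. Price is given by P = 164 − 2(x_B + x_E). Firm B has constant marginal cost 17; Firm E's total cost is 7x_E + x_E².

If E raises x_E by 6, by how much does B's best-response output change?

-3

Firm B's profit: π = x_B(164 − 2(x_B + x_E)) − 17x_B.
∂π/∂x_B = 147 − 4x_B − 2x_E = 0, so x_B = 36.75 − 0.5x_E.
The reaction-function slope is −0.5, so a 6-unit rise in x_E moves x_B by −0.5 × 6 = −3. B's best response falls — the actions are strategic substitutes.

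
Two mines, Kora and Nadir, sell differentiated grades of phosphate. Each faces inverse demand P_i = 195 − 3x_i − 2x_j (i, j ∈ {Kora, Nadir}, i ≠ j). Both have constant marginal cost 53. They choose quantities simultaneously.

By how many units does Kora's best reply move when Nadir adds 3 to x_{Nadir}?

-1

Mine Kora's profit: π = x_{Kora}(195 − 3x_{Kora} − 2x_{Nadir}) − 53x_{Kora}.
∂π/∂x_{Kora} = 142 − 6x_{Kora} − 2x_{Nadir} = 0 ⇒ x_{Kora} = 71/3 − (1/3)x_{Nadir}.
The reaction-function slope is −1/3, so a 3-unit rise in x_{Nadir} moves x_{Kora} by −1/3 × 3 = −1. Kora's best response falls — the actions are strategic substitutes.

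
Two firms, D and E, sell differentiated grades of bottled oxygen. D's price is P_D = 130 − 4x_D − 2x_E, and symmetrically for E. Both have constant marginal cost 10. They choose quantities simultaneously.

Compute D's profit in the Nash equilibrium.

Firm D's profit: π = x_D(130 − 4x_D − 2x_E) − 10x_D.
∂π/∂x_D = 120 − 8x_D − 2x_E = 0 ⇒ x_D = 15 − 0.25x_E.
Setting x_D = x_E in the reaction function: x_D = 15 − 0.25x_D, so x_D = 15 / 1.25 = 12.
P_D = 130 − 4·12 − 2·12 = 58.
Profit = (58 − 10)·12 = 576.

576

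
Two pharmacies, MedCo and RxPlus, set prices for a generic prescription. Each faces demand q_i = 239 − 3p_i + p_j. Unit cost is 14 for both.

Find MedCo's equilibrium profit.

MedCo's profit: π = (p_{MedCo} − 14)(239 − 3p_{MedCo} + p_{RxPlus}).
∂π/∂p_{MedCo} = 281 − 6p_{MedCo} + p_{RxPlus} = 0 ⇒ p_{MedCo} = 281/6 + (1/6)p_{RxPlus}.
By symmetry p_{RxPlus} = p_{MedCo}; substituting into the reaction function, (5/6)p_{MedCo} = 281/6 and p_{MedCo} = 56.2.
q_{MedCo} = 239 − 3·56.2 + 56.2 = 126.6.
Profit = (56.2 − 14)·126.6 = 5342.52.

5342.52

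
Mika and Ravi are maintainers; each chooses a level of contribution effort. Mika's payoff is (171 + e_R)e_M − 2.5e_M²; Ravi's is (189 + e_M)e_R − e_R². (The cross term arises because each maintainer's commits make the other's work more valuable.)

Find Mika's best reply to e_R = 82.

Expanding Mika's payoff: 171e_M + e_Re_M − 2.5e_M².
∂π/∂e_M = 171 + e_R − 5e_M = 0, so e_M = 34.2 + 0.2e_R.
At e_R = 82: e_M = 34.2 + 0.2·82 = 50.6.

50.6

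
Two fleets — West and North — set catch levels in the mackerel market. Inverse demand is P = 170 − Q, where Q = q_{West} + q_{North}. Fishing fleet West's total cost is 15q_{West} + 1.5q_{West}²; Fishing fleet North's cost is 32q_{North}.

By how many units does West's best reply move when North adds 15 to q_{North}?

-3

Fishing fleet West's profit: π = q_{West}(170 − (q_{West} + q_{North})) − 15q_{West} − 1.5q_{West}².
∂π/∂q_{West} = 155 − 5q_{West} − q_{North} = 0, so q_{West} = 31 − 0.2q_{North}.
The reaction-function slope is −0.2, so a 15-unit rise in q_{North} moves q_{West} by −0.2 × 15 = −3. West's best response falls — the actions are strategic substitutes.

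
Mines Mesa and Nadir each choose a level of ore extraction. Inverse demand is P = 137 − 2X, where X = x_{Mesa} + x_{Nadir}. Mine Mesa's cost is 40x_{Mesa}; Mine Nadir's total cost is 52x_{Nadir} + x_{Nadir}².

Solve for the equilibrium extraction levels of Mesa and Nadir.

20.6, 7.3

Mine Mesa's profit: π = x_{Mesa}(137 − 2(x_{Mesa} + x_{Nadir})) − 40x_{Mesa}.
∂π/∂x_{Mesa} = 97 − 4x_{Mesa} − 2x_{Nadir} = 0, so x_{Mesa} = 24.25 − 0.5x_{Nadir}.
For Nadir: ∂π/∂x_{Nadir} = 85 − 6x_{Nadir} − 2x_{Mesa} = 0 ⇒ x_{Nadir} = 85/6 − (1/3)x_{Mesa}.
Plugging x_{Nadir} into Mesa's best response: x_{Mesa} = 24.25 − 0.5(85/6 − (1/3)x_{Mesa}) ⇒ (5/6)x_{Mesa} = 103/6, so x_{Mesa} = 20.6.
Then x_{Nadir} = 85/6 − (1/3)·20.6 = 7.3.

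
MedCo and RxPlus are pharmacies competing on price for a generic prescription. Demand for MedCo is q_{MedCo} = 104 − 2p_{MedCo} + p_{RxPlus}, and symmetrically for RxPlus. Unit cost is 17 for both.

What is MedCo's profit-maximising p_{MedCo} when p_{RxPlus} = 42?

MedCo's profit: π = (p_{MedCo} − 17)(104 − 2p_{MedCo} + p_{RxPlus}).
∂π/∂p_{MedCo} = 138 − 4p_{MedCo} + p_{RxPlus} = 0 ⇒ p_{MedCo} = 34.5 + 0.25p_{RxPlus}.
At p_{RxPlus} = 42: p_{MedCo} = 34.5 + 0.25·42 = 45.

45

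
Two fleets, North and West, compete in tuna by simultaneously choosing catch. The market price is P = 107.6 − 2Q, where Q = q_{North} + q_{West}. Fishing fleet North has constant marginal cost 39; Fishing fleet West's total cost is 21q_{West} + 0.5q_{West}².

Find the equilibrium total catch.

23.6875

Fishing fleet North's profit: π = q_{North}(107.6 − 2(q_{North} + q_{West})) − 39q_{North}.
∂π/∂q_{North} = 68.6 − 4q_{North} − 2q_{West} = 0, so q_{North} = 17.15 − 0.5q_{West}.
For West: ∂π/∂q_{West} = 86.6 − 5q_{West} − 2q_{North} = 0 ⇒ q_{West} = 17.32 − 0.4q_{North}.
Solving the two reaction functions simultaneously: (1 − (−0.5)(−0.4))q_{North} = 17.15 − 0.5·17.32, so 0.8q_{North} = 8.49 and q_{North} = 10.6125.
Then q_{West} = 17.32 − 0.4·10.6125 = 13.075.
Total catch: 10.6125 + 13.075 = 23.6875.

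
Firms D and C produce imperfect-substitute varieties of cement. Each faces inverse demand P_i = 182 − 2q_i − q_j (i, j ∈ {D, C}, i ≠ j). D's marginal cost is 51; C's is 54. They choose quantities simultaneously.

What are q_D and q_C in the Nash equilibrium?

26.4, 25.4

Firm D's profit: π = q_D(182 − 2q_D − q_C) − 51q_D.
∂π/∂q_D = 131 − 4q_D − q_C = 0 ⇒ q_D = 32.75 − 0.25q_C.
Similarly q_C = 32 − 0.25q_D.
Substituting the second reaction function into the first: q_D = 32.75 − 0.25(32 − 0.25q_D), which gives 0.9375q_D = 24.75 ⇒ q_D = 26.4.
Then q_C = 32 − 0.25·26.4 = 25.4.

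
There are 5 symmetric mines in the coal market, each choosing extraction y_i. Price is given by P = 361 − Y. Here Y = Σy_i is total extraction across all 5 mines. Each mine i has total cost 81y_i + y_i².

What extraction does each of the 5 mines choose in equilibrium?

A representative mine's profit is π_i = y_i(361 − Y) − 81y_i − y_i², with Y = y_i + Σ_{j≠i} y_j.
First-order condition: 280 − 4y_i − Σ_{j≠i} y_j = 0.
Imposing symmetry (y_j = y for all j) turns Σ_{j≠i} y_j into 4y, so 280 = 8y and y = 35.

35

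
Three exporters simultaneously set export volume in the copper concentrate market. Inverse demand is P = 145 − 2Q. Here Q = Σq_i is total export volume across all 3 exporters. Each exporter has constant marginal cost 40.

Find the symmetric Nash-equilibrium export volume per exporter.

13.125

A representative exporter's profit is π_i = q_i(145 − 2Q) − 40q_i, with Q = q_i + Σ_{j≠i} q_j.
First-order condition: 105 − 4q_i − 2Σ_{j≠i} q_j = 0.
Imposing symmetry (q_j = q for all j) turns Σ_{j≠i} q_j into 2q, so 105 = 8q and q = 13.125.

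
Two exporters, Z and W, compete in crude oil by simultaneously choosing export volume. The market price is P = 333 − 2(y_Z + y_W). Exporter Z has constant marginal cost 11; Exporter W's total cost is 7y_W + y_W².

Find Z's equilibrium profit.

Exporter Z's profit: π = y_Z(333 − 2(y_Z + y_W)) − 11y_Z.
∂π/∂y_Z = 322 − 4y_Z − 2y_W = 0, so y_Z = 80.5 − 0.5y_W.
For W: ∂π/∂y_W = 326 − 6y_W − 2y_Z = 0 ⇒ y_W = 163/3 − (1/3)y_Z.
Substituting the second reaction function into the first: y_Z = 80.5 − 0.5(163/3 − (1/3)y_Z), which gives (5/6)y_Z = 160/3 ⇒ y_Z = 64.
Then y_W = 163/3 − (1/3)·64 = 33.
Price P = 333 − 2·97 = 139.
Z's profit: (139 − 11)·64 = 8192.

8192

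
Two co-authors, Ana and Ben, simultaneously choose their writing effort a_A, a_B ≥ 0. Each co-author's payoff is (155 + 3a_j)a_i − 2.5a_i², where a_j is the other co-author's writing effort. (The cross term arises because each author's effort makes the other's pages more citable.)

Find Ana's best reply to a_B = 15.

Ana's payoff is (155 + 3a_B)a_A − 2.5a_A².
∂π/∂a_A = 155 + 3a_B − 5a_A = 0, so a_A = 31 + 0.6a_B.
At a_B = 15: a_A = 31 + 0.6·15 = 40.

40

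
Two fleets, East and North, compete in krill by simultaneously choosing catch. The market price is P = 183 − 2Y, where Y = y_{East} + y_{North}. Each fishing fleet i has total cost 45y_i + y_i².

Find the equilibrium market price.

114

Fishing fleet East's profit: π = y_{East}(183 − 2(y_{East} + y_{North})) − 45y_{East} − y_{East}².
∂π/∂y_{East} = 138 − 6y_{East} − 2y_{North} = 0, so y_{East} = 23 − (1/3)y_{North}.
Setting y_{East} = y_{North} in the reaction function: y_{East} = 23 − (1/3)y_{East}, so y_{East} = 23 / (4/3) = 17.25.
Equilibrium price: P = 183 − 2·34.5 = 114.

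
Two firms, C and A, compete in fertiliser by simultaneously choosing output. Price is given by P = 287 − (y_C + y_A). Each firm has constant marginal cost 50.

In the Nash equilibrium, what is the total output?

158

Firm C's profit: π = y_C(287 − (y_C + y_A)) − 50y_C.
∂π/∂y_C = 237 − 2y_C − y_A = 0, so y_C = 118.5 − 0.5y_A.
The game is symmetric, so in equilibrium y_A = y_C: the reaction function gives 1.5y_C = 118.5, hence y_C = 79.
Total output: 79 + 79 = 158.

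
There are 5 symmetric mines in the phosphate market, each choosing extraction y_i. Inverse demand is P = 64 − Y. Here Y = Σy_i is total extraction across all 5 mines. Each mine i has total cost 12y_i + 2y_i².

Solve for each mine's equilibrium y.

A representative mine's profit is π_i = y_i(64 − Y) − 12y_i − 2y_i², with Y = y_i + Σ_{j≠i} y_j.
First-order condition: 52 − 6y_i − Σ_{j≠i} y_j = 0.
Imposing symmetry (y_j = y for all j) turns Σ_{j≠i} y_j into 4y, so 52 = 10y and y = 5.2.

5.2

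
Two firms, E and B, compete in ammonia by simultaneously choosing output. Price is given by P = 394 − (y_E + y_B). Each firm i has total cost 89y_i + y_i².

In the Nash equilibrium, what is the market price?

272

Firm E's profit: π = y_E(394 − (y_E + y_B)) − 89y_E − y_E².
∂π/∂y_E = 305 − 4y_E − y_B = 0, so y_E = 76.25 − 0.25y_B.
By symmetry y_B = y_E; substituting into the reaction function, 1.25y_E = 76.25 and y_E = 61.
Equilibrium price: P = 394 − 122 = 272.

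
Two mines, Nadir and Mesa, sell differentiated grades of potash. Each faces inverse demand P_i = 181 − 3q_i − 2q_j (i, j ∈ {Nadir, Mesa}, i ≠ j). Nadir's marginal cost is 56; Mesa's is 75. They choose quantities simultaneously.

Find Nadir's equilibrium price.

Mine Nadir's profit: π = q_{Nadir}(181 − 3q_{Nadir} − 2q_{Mesa}) − 56q_{Nadir}.
∂π/∂q_{Nadir} = 125 − 6q_{Nadir} − 2q_{Mesa} = 0 ⇒ q_{Nadir} = 125/6 − (1/3)q_{Mesa}.
Similarly q_{Mesa} = 53/3 − (1/3)q_{Nadir}.
Solving the two reaction functions simultaneously: (1 − (−1/3)(−1/3))q_{Nadir} = 125/6 − (1/3)·(53/3), so (8/9)q_{Nadir} = 269/18 and q_{Nadir} = 16.8125.
Then q_{Mesa} = 53/3 − (1/3)·16.8125 = 12.0625.
P_{Nadir} = 181 − 3·16.8125 − 2·12.0625 = 106.4375.

106.4375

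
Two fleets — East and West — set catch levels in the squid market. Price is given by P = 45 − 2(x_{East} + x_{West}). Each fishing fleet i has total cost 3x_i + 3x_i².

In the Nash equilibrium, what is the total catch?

7

Fishing fleet East's profit: π = x_{East}(45 − 2(x_{East} + x_{West})) − 3x_{East} − 3x_{East}².
∂π/∂x_{East} = 42 − 10x_{East} − 2x_{West} = 0, so x_{East} = 4.2 − 0.2x_{West}.
Setting x_{East} = x_{West} in the reaction function: x_{East} = 4.2 − 0.2x_{East}, so x_{East} = 4.2 / 1.2 = 3.5.
Total catch: 3.5 + 3.5 = 7.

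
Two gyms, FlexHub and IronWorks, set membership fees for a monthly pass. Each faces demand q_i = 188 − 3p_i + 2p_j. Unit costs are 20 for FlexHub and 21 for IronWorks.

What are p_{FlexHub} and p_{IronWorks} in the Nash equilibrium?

FlexHub's profit: π = (p_{FlexHub} − 20)(188 − 3p_{FlexHub} + 2p_{IronWorks}).
∂π/∂p_{FlexHub} = 248 − 6p_{FlexHub} + 2p_{IronWorks} = 0 ⇒ p_{FlexHub} = 124/3 + (1/3)p_{IronWorks}.
Similarly p_{IronWorks} = 251/6 + (1/3)p_{FlexHub}.
Solving the two reaction functions simultaneously: (1 − (1/3)(1/3))p_{FlexHub} = 124/3 + (1/3)·(251/6), so (8/9)p_{FlexHub} = 995/18 and p_{FlexHub} = 62.1875.
Then p_{IronWorks} = 251/6 + (1/3)·62.1875 = 62.5625.

62.1875, 62.5625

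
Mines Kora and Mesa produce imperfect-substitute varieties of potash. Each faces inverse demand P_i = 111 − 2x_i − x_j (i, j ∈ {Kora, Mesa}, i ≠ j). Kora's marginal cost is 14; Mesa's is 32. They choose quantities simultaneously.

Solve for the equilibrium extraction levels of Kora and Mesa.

Mine Kora's profit: π = x_{Kora}(111 − 2x_{Kora} − x_{Mesa}) − 14x_{Kora}.
∂π/∂x_{Kora} = 97 − 4x_{Kora} − x_{Mesa} = 0 ⇒ x_{Kora} = 24.25 − 0.25x_{Mesa}.
Similarly x_{Mesa} = 19.75 − 0.25x_{Kora}.
Substituting the second reaction function into the first: x_{Kora} = 24.25 − 0.25(19.75 − 0.25x_{Kora}), which gives 0.9375x_{Kora} = 19.3125 ⇒ x_{Kora} = 20.6.
Then x_{Mesa} = 19.75 − 0.25·20.6 = 14.6.

20.6, 14.6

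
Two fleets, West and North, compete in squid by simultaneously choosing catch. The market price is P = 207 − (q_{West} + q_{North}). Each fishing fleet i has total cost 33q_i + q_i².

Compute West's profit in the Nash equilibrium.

Fishing fleet West's profit: π = q_{West}(207 − (q_{West} + q_{North})) − 33q_{West} − q_{West}².
∂π/∂q_{West} = 174 − 4q_{West} − q_{North} = 0, so q_{West} = 43.5 − 0.25q_{North}.
Setting q_{West} = q_{North} in the reaction function: q_{West} = 43.5 − 0.25q_{West}, so q_{West} = 43.5 / 1.25 = 34.8.
Price P = 207 − 69.6 = 137.4.
West's profit: (137.4 − 33)·34.8 − (34.8)² = 2422.08.

2422.08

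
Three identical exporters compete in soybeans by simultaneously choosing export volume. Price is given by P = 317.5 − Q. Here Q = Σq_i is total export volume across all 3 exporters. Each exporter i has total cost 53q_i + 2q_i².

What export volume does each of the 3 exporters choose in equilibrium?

A representative exporter's profit is π_i = q_i(317.5 − Q) − 53q_i − 2q_i², with Q = q_i + Σ_{j≠i} q_j.
First-order condition: 264.5 − 6q_i − Σ_{j≠i} q_j = 0.
Imposing symmetry (q_j = q for all j) turns Σ_{j≠i} q_j into 2q, so 264.5 = 8q and q = 33.0625.

33.0625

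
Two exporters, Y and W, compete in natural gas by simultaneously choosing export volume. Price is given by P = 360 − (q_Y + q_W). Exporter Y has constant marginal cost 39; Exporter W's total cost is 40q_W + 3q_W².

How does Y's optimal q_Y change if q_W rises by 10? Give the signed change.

-5

Exporter Y's profit: π = q_Y(360 − (q_Y + q_W)) − 39q_Y.
∂π/∂q_Y = 321 − 2q_Y − q_W = 0, so q_Y = 160.5 − 0.5q_W.
The reaction-function slope is −0.5, so a 10-unit rise in q_W moves q_Y by −0.5 × 10 = −5. Y's best response falls — the actions are strategic substitutes.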